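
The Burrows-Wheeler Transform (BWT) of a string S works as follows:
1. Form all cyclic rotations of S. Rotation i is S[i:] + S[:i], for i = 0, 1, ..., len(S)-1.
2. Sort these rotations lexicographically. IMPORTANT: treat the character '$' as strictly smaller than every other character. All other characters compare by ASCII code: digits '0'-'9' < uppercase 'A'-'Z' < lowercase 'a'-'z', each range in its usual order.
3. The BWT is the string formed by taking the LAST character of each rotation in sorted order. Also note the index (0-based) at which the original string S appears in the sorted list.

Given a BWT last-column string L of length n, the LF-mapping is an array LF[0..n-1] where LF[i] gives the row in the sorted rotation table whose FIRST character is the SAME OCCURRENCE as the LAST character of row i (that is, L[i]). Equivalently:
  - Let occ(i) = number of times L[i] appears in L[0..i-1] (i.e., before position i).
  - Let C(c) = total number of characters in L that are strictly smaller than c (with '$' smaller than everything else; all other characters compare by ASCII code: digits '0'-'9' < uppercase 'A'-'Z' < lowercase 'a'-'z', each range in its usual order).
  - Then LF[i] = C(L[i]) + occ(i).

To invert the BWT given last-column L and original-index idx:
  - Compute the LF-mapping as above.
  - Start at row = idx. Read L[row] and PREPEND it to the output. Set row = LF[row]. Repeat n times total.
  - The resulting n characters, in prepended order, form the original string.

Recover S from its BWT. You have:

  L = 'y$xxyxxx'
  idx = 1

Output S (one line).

Answer: xxxxyxy$

Derivation:
LF mapping: 6 0 1 2 7 3 4 5
Walk LF starting at row 1, prepending L[row]:
  step 1: row=1, L[1]='$', prepend. Next row=LF[1]=0
  step 2: row=0, L[0]='y', prepend. Next row=LF[0]=6
  step 3: row=6, L[6]='x', prepend. Next row=LF[6]=4
  step 4: row=4, L[4]='y', prepend. Next row=LF[4]=7
  step 5: row=7, L[7]='x', prepend. Next row=LF[7]=5
  step 6: row=5, L[5]='x', prepend. Next row=LF[5]=3
  step 7: row=3, L[3]='x', prepend. Next row=LF[3]=2
  step 8: row=2, L[2]='x', prepend. Next row=LF[2]=1
Reversed output: xxxxyxy$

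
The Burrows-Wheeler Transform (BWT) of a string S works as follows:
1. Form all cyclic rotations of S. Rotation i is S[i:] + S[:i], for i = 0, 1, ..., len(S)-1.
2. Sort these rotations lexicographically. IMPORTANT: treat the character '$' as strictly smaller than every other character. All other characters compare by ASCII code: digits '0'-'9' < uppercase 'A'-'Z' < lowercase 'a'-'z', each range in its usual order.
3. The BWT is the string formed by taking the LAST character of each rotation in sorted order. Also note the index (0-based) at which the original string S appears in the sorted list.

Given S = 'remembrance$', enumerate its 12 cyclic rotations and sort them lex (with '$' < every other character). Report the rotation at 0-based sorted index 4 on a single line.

Answer: e$remembranc

Derivation:
All 12 rotations (rotation i = S[i:]+S[:i]):
  rot[0] = remembrance$
  rot[1] = emembrance$r
  rot[2] = membrance$re
  rot[3] = embrance$rem
  rot[4] = mbrance$reme
  rot[5] = brance$remem
  rot[6] = rance$rememb
  rot[7] = ance$remembr
  rot[8] = nce$remembra
  rot[9] = ce$remembran
  rot[10] = e$remembranc
  rot[11] = $remembrance
Sorted (with $ < everything):
  sorted[0] = $remembrance
  sorted[1] = ance$remembr
  sorted[2] = brance$remem
  sorted[3] = ce$remembran
  sorted[4] = e$remembranc
  sorted[5] = embrance$rem
  sorted[6] = emembrance$r
  sorted[7] = mbrance$reme
  sorted[8] = membrance$re
  sorted[9] = nce$remembra
  sorted[10] = rance$rememb
  sorted[11] = remembrance$
sorted[4] = e$remembranc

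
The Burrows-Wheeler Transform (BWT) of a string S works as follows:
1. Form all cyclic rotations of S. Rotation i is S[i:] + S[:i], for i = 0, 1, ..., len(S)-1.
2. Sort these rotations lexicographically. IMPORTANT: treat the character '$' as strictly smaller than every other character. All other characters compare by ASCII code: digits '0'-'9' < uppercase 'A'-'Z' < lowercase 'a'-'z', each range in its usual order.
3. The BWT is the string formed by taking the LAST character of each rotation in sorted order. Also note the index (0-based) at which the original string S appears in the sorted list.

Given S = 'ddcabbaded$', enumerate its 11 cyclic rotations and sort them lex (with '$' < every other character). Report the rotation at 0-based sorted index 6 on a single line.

Answer: d$ddcabbade

Derivation:
All 11 rotations (rotation i = S[i:]+S[:i]):
  rot[0] = ddcabbaded$
  rot[1] = dcabbaded$d
  rot[2] = cabbaded$dd
  rot[3] = abbaded$ddc
  rot[4] = bbaded$ddca
  rot[5] = baded$ddcab
  rot[6] = aded$ddcabb
  rot[7] = ded$ddcabba
  rot[8] = ed$ddcabbad
  rot[9] = d$ddcabbade
  rot[10] = $ddcabbaded
Sorted (with $ < everything):
  sorted[0] = $ddcabbaded
  sorted[1] = abbaded$ddc
  sorted[2] = aded$ddcabb
  sorted[3] = baded$ddcab
  sorted[4] = bbaded$ddca
  sorted[5] = cabbaded$dd
  sorted[6] = d$ddcabbade
  sorted[7] = dcabbaded$d
  sorted[8] = ddcabbaded$
  sorted[9] = ded$ddcabba
  sorted[10] = ed$ddcabbad
sorted[6] = d$ddcabbade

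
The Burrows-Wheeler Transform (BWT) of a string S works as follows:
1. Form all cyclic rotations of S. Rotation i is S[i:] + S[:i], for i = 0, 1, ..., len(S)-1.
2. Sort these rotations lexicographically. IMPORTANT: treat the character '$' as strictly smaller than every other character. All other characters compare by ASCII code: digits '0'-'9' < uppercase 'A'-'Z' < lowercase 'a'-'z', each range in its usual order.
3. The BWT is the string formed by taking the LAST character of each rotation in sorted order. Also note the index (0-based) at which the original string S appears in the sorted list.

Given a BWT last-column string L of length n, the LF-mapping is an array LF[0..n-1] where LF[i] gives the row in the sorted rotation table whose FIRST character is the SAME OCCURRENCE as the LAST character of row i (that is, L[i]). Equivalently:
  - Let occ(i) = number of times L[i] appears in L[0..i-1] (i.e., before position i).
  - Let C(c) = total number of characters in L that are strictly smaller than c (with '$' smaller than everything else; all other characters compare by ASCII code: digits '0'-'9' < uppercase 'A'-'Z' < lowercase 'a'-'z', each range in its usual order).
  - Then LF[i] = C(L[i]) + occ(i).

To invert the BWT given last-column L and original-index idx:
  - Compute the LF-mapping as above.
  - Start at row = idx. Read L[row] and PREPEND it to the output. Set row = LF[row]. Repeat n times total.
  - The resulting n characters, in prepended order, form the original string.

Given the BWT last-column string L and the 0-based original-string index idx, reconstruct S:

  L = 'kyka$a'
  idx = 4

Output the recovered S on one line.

LF mapping: 3 5 4 1 0 2
Walk LF starting at row 4, prepending L[row]:
  step 1: row=4, L[4]='$', prepend. Next row=LF[4]=0
  step 2: row=0, L[0]='k', prepend. Next row=LF[0]=3
  step 3: row=3, L[3]='a', prepend. Next row=LF[3]=1
  step 4: row=1, L[1]='y', prepend. Next row=LF[1]=5
  step 5: row=5, L[5]='a', prepend. Next row=LF[5]=2
  step 6: row=2, L[2]='k', prepend. Next row=LF[2]=4
Reversed output: kayak$

Answer: kayak$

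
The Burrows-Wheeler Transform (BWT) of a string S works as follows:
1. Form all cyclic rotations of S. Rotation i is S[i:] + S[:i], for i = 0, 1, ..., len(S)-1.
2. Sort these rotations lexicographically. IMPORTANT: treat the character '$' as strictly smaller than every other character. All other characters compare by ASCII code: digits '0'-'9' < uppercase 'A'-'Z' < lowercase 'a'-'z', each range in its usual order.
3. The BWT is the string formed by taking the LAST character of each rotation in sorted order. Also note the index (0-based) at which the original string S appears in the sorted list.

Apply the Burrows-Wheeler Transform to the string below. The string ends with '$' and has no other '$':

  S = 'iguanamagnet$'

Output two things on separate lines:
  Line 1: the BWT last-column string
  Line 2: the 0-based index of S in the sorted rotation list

All 13 rotations (rotation i = S[i:]+S[:i]):
  rot[0] = iguanamagnet$
  rot[1] = guanamagnet$i
  rot[2] = uanamagnet$ig
  rot[3] = anamagnet$igu
  rot[4] = namagnet$igua
  rot[5] = amagnet$iguan
  rot[6] = magnet$iguana
  rot[7] = agnet$iguanam
  rot[8] = gnet$iguanama
  rot[9] = net$iguanamag
  rot[10] = et$iguanamagn
  rot[11] = t$iguanamagne
  rot[12] = $iguanamagnet
Sorted (with $ < everything):
  sorted[0] = $iguanamagnet  (last char: 't')
  sorted[1] = agnet$iguanam  (last char: 'm')
  sorted[2] = amagnet$iguan  (last char: 'n')
  sorted[3] = anamagnet$igu  (last char: 'u')
  sorted[4] = et$iguanamagn  (last char: 'n')
  sorted[5] = gnet$iguanama  (last char: 'a')
  sorted[6] = guanamagnet$i  (last char: 'i')
  sorted[7] = iguanamagnet$  (last char: '$')
  sorted[8] = magnet$iguana  (last char: 'a')
  sorted[9] = namagnet$igua  (last char: 'a')
  sorted[10] = net$iguanamag  (last char: 'g')
  sorted[11] = t$iguanamagne  (last char: 'e')
  sorted[12] = uanamagnet$ig  (last char: 'g')
Last column: tmnunai$aageg
Original string S is at sorted index 7

Answer: tmnunai$aageg
7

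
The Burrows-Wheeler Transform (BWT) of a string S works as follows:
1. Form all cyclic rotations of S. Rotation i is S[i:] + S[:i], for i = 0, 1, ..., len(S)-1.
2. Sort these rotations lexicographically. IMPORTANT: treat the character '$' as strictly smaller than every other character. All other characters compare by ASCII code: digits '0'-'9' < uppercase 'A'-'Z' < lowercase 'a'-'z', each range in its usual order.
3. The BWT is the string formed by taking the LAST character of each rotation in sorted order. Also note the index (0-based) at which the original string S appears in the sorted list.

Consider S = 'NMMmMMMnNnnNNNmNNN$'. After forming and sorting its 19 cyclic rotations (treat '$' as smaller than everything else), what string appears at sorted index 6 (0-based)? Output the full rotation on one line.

Answer: N$NMMmMMMnNnnNNNmNN

Derivation:
All 19 rotations (rotation i = S[i:]+S[:i]):
  rot[0] = NMMmMMMnNnnNNNmNNN$
  rot[1] = MMmMMMnNnnNNNmNNN$N
  rot[2] = MmMMMnNnnNNNmNNN$NM
  rot[3] = mMMMnNnnNNNmNNN$NMM
  rot[4] = MMMnNnnNNNmNNN$NMMm
  rot[5] = MMnNnnNNNmNNN$NMMmM
  rot[6] = MnNnnNNNmNNN$NMMmMM
  rot[7] = nNnnNNNmNNN$NMMmMMM
  rot[8] = NnnNNNmNNN$NMMmMMMn
  rot[9] = nnNNNmNNN$NMMmMMMnN
  rot[10] = nNNNmNNN$NMMmMMMnNn
  rot[11] = NNNmNNN$NMMmMMMnNnn
  rot[12] = NNmNNN$NMMmMMMnNnnN
  rot[13] = NmNNN$NMMmMMMnNnnNN
  rot[14] = mNNN$NMMmMMMnNnnNNN
  rot[15] = NNN$NMMmMMMnNnnNNNm
  rot[16] = NN$NMMmMMMnNnnNNNmN
  rot[17] = N$NMMmMMMnNnnNNNmNN
  rot[18] = $NMMmMMMnNnnNNNmNNN
Sorted (with $ < everything):
  sorted[0] = $NMMmMMMnNnnNNNmNNN
  sorted[1] = MMMnNnnNNNmNNN$NMMm
  sorted[2] = MMmMMMnNnnNNNmNNN$N
  sorted[3] = MMnNnnNNNmNNN$NMMmM
  sorted[4] = MmMMMnNnnNNNmNNN$NM
  sorted[5] = MnNnnNNNmNNN$NMMmMM
  sorted[6] = N$NMMmMMMnNnnNNNmNN
  sorted[7] = NMMmMMMnNnnNNNmNNN$
  sorted[8] = NN$NMMmMMMnNnnNNNmN
  sorted[9] = NNN$NMMmMMMnNnnNNNm
  sorted[10] = NNNmNNN$NMMmMMMnNnn
  sorted[11] = NNmNNN$NMMmMMMnNnnN
  sorted[12] = NmNNN$NMMmMMMnNnnNN
  sorted[13] = NnnNNNmNNN$NMMmMMMn
  sorted[14] = mMMMnNnnNNNmNNN$NMM
  sorted[15] = mNNN$NMMmMMMnNnnNNN
  sorted[16] = nNNNmNNN$NMMmMMMnNn
  sorted[17] = nNnnNNNmNNN$NMMmMMM
  sorted[18] = nnNNNmNNN$NMMmMMMnN
sorted[6] = N$NMMmMMMnNnnNNNmNN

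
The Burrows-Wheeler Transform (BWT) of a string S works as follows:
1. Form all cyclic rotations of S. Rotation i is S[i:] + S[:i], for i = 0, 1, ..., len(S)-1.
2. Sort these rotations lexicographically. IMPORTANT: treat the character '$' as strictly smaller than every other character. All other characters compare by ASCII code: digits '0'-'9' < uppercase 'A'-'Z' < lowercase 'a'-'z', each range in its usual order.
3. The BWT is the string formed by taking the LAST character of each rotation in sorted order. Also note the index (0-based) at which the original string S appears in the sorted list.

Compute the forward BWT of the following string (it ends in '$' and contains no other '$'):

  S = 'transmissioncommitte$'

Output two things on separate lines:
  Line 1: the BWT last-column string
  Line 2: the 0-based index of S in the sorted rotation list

All 21 rotations (rotation i = S[i:]+S[:i]):
  rot[0] = transmissioncommitte$
  rot[1] = ransmissioncommitte$t
  rot[2] = ansmissioncommitte$tr
  rot[3] = nsmissioncommitte$tra
  rot[4] = smissioncommitte$tran
  rot[5] = missioncommitte$trans
  rot[6] = issioncommitte$transm
  rot[7] = ssioncommitte$transmi
  rot[8] = sioncommitte$transmis
  rot[9] = ioncommitte$transmiss
  rot[10] = oncommitte$transmissi
  rot[11] = ncommitte$transmissio
  rot[12] = committe$transmission
  rot[13] = ommitte$transmissionc
  rot[14] = mmitte$transmissionco
  rot[15] = mitte$transmissioncom
  rot[16] = itte$transmissioncomm
  rot[17] = tte$transmissioncommi
  rot[18] = te$transmissioncommit
  rot[19] = e$transmissioncommitt
  rot[20] = $transmissioncommitte
Sorted (with $ < everything):
  sorted[0] = $transmissioncommitte  (last char: 'e')
  sorted[1] = ansmissioncommitte$tr  (last char: 'r')
  sorted[2] = committe$transmission  (last char: 'n')
  sorted[3] = e$transmissioncommitt  (last char: 't')
  sorted[4] = ioncommitte$transmiss  (last char: 's')
  sorted[5] = issioncommitte$transm  (last char: 'm')
  sorted[6] = itte$transmissioncomm  (last char: 'm')
  sorted[7] = missioncommitte$trans  (last char: 's')
  sorted[8] = mitte$transmissioncom  (last char: 'm')
  sorted[9] = mmitte$transmissionco  (last char: 'o')
  sorted[10] = ncommitte$transmissio  (last char: 'o')
  sorted[11] = nsmissioncommitte$tra  (last char: 'a')
  sorted[12] = ommitte$transmissionc  (last char: 'c')
  sorted[13] = oncommitte$transmissi  (last char: 'i')
  sorted[14] = ransmissioncommitte$t  (last char: 't')
  sorted[15] = sioncommitte$transmis  (last char: 's')
  sorted[16] = smissioncommitte$tran  (last char: 'n')
  sorted[17] = ssioncommitte$transmi  (last char: 'i')
  sorted[18] = te$transmissioncommit  (last char: 't')
  sorted[19] = transmissioncommitte$  (last char: '$')
  sorted[20] = tte$transmissioncommi  (last char: 'i')
Last column: erntsmmsmooacitsnit$i
Original string S is at sorted index 19

Answer: erntsmmsmooacitsnit$i
19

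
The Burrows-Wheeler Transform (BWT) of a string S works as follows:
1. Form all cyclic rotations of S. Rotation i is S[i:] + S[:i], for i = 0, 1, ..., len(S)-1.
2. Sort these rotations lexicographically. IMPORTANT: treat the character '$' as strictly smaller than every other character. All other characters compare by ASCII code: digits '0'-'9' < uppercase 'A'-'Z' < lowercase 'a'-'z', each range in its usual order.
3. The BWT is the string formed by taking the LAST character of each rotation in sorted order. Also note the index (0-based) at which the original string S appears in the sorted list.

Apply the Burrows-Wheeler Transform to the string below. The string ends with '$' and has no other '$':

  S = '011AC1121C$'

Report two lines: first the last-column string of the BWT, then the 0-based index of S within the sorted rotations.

All 11 rotations (rotation i = S[i:]+S[:i]):
  rot[0] = 011AC1121C$
  rot[1] = 11AC1121C$0
  rot[2] = 1AC1121C$01
  rot[3] = AC1121C$011
  rot[4] = C1121C$011A
  rot[5] = 1121C$011AC
  rot[6] = 121C$011AC1
  rot[7] = 21C$011AC11
  rot[8] = 1C$011AC112
  rot[9] = C$011AC1121
  rot[10] = $011AC1121C
Sorted (with $ < everything):
  sorted[0] = $011AC1121C  (last char: 'C')
  sorted[1] = 011AC1121C$  (last char: '$')
  sorted[2] = 1121C$011AC  (last char: 'C')
  sorted[3] = 11AC1121C$0  (last char: '0')
  sorted[4] = 121C$011AC1  (last char: '1')
  sorted[5] = 1AC1121C$01  (last char: '1')
  sorted[6] = 1C$011AC112  (last char: '2')
  sorted[7] = 21C$011AC11  (last char: '1')
  sorted[8] = AC1121C$011  (last char: '1')
  sorted[9] = C$011AC1121  (last char: '1')
  sorted[10] = C1121C$011A  (last char: 'A')
Last column: C$C0112111A
Original string S is at sorted index 1

Answer: C$C0112111A
1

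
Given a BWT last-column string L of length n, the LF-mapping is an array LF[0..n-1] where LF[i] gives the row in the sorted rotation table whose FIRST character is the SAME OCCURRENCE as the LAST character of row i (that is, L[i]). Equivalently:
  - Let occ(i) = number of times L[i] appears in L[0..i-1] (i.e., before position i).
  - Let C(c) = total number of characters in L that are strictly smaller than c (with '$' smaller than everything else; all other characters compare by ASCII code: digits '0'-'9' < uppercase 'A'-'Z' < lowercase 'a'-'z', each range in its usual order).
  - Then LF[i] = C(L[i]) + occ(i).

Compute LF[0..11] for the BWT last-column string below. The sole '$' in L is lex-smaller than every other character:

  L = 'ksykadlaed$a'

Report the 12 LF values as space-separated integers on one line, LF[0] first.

Char counts: '$':1, 'a':3, 'd':2, 'e':1, 'k':2, 'l':1, 's':1, 'y':1
C (first-col start): C('$')=0, C('a')=1, C('d')=4, C('e')=6, C('k')=7, C('l')=9, C('s')=10, C('y')=11
L[0]='k': occ=0, LF[0]=C('k')+0=7+0=7
L[1]='s': occ=0, LF[1]=C('s')+0=10+0=10
L[2]='y': occ=0, LF[2]=C('y')+0=11+0=11
L[3]='k': occ=1, LF[3]=C('k')+1=7+1=8
L[4]='a': occ=0, LF[4]=C('a')+0=1+0=1
L[5]='d': occ=0, LF[5]=C('d')+0=4+0=4
L[6]='l': occ=0, LF[6]=C('l')+0=9+0=9
L[7]='a': occ=1, LF[7]=C('a')+1=1+1=2
L[8]='e': occ=0, LF[8]=C('e')+0=6+0=6
L[9]='d': occ=1, LF[9]=C('d')+1=4+1=5
L[10]='$': occ=0, LF[10]=C('$')+0=0+0=0
L[11]='a': occ=2, LF[11]=C('a')+2=1+2=3

Answer: 7 10 11 8 1 4 9 2 6 5 0 3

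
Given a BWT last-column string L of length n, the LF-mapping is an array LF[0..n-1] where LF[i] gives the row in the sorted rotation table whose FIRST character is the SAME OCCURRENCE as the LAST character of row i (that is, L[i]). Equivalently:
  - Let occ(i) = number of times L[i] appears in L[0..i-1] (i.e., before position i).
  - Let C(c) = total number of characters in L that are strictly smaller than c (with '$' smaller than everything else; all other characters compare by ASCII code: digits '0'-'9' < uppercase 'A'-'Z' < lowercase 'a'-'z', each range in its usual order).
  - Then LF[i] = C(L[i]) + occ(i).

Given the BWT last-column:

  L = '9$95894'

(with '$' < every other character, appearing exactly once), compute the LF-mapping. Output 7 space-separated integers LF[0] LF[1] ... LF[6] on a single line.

Char counts: '$':1, '4':1, '5':1, '8':1, '9':3
C (first-col start): C('$')=0, C('4')=1, C('5')=2, C('8')=3, C('9')=4
L[0]='9': occ=0, LF[0]=C('9')+0=4+0=4
L[1]='$': occ=0, LF[1]=C('$')+0=0+0=0
L[2]='9': occ=1, LF[2]=C('9')+1=4+1=5
L[3]='5': occ=0, LF[3]=C('5')+0=2+0=2
L[4]='8': occ=0, LF[4]=C('8')+0=3+0=3
L[5]='9': occ=2, LF[5]=C('9')+2=4+2=6
L[6]='4': occ=0, LF[6]=C('4')+0=1+0=1

Answer: 4 0 5 2 3 6 1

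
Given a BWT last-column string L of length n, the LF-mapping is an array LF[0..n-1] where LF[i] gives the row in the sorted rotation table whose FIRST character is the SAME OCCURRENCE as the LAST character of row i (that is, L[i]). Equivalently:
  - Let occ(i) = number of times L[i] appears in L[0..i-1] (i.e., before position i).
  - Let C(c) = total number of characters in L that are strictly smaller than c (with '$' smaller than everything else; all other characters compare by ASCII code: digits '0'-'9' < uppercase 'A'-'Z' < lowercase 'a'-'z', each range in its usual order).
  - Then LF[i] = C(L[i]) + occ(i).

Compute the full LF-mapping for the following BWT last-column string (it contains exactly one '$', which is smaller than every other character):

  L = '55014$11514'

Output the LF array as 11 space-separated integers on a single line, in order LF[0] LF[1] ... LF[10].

Answer: 8 9 1 2 6 0 3 4 10 5 7

Derivation:
Char counts: '$':1, '0':1, '1':4, '4':2, '5':3
C (first-col start): C('$')=0, C('0')=1, C('1')=2, C('4')=6, C('5')=8
L[0]='5': occ=0, LF[0]=C('5')+0=8+0=8
L[1]='5': occ=1, LF[1]=C('5')+1=8+1=9
L[2]='0': occ=0, LF[2]=C('0')+0=1+0=1
L[3]='1': occ=0, LF[3]=C('1')+0=2+0=2
L[4]='4': occ=0, LF[4]=C('4')+0=6+0=6
L[5]='$': occ=0, LF[5]=C('$')+0=0+0=0
L[6]='1': occ=1, LF[6]=C('1')+1=2+1=3
L[7]='1': occ=2, LF[7]=C('1')+2=2+2=4
L[8]='5': occ=2, LF[8]=C('5')+2=8+2=10
L[9]='1': occ=3, LF[9]=C('1')+3=2+3=5
L[10]='4': occ=1, LF[10]=C('4')+1=6+1=7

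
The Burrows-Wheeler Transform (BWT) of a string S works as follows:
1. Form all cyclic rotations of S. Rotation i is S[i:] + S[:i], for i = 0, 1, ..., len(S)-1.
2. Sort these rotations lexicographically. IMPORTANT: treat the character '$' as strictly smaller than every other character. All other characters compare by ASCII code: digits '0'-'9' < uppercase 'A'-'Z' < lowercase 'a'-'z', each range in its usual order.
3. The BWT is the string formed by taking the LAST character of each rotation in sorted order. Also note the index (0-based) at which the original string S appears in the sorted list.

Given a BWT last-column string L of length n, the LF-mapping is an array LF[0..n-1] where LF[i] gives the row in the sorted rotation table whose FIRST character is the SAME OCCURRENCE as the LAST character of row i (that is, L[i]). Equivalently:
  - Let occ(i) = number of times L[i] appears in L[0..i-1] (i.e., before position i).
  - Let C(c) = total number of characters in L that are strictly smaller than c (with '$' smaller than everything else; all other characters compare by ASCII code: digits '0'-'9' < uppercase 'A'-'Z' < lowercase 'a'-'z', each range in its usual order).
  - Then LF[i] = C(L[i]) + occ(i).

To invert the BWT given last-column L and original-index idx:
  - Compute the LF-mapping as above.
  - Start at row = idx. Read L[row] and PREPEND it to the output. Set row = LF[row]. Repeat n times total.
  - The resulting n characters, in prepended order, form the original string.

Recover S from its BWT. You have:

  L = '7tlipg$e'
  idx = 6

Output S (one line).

Answer: piglet7$

Derivation:
LF mapping: 1 7 5 4 6 3 0 2
Walk LF starting at row 6, prepending L[row]:
  step 1: row=6, L[6]='$', prepend. Next row=LF[6]=0
  step 2: row=0, L[0]='7', prepend. Next row=LF[0]=1
  step 3: row=1, L[1]='t', prepend. Next row=LF[1]=7
  step 4: row=7, L[7]='e', prepend. Next row=LF[7]=2
  step 5: row=2, L[2]='l', prepend. Next row=LF[2]=5
  step 6: row=5, L[5]='g', prepend. Next row=LF[5]=3
  step 7: row=3, L[3]='i', prepend. Next row=LF[3]=4
  step 8: row=4, L[4]='p', prepend. Next row=LF[4]=6
Reversed output: piglet7$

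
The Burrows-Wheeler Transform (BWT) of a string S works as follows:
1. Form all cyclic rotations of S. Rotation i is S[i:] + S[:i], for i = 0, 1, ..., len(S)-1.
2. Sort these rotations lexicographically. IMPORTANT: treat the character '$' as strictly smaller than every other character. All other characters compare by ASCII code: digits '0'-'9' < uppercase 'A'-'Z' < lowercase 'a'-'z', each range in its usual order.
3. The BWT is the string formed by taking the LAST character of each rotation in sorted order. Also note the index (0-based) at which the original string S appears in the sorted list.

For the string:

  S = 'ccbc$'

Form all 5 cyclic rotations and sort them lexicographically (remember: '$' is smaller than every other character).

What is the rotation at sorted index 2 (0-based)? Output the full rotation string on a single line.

All 5 rotations (rotation i = S[i:]+S[:i]):
  rot[0] = ccbc$
  rot[1] = cbc$c
  rot[2] = bc$cc
  rot[3] = c$ccb
  rot[4] = $ccbc
Sorted (with $ < everything):
  sorted[0] = $ccbc
  sorted[1] = bc$cc
  sorted[2] = c$ccb
  sorted[3] = cbc$c
  sorted[4] = ccbc$
sorted[2] = c$ccb

Answer: c$ccb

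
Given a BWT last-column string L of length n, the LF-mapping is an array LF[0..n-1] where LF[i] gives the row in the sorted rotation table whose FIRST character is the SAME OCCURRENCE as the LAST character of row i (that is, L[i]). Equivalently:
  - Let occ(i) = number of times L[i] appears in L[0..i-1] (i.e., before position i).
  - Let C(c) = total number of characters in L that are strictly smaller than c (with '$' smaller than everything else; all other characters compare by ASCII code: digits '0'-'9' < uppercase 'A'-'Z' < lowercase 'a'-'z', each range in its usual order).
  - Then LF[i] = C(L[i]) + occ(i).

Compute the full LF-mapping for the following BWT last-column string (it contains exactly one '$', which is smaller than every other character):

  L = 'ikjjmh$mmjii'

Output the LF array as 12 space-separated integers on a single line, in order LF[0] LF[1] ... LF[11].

Answer: 2 8 5 6 9 1 0 10 11 7 3 4

Derivation:
Char counts: '$':1, 'h':1, 'i':3, 'j':3, 'k':1, 'm':3
C (first-col start): C('$')=0, C('h')=1, C('i')=2, C('j')=5, C('k')=8, C('m')=9
L[0]='i': occ=0, LF[0]=C('i')+0=2+0=2
L[1]='k': occ=0, LF[1]=C('k')+0=8+0=8
L[2]='j': occ=0, LF[2]=C('j')+0=5+0=5
L[3]='j': occ=1, LF[3]=C('j')+1=5+1=6
L[4]='m': occ=0, LF[4]=C('m')+0=9+0=9
L[5]='h': occ=0, LF[5]=C('h')+0=1+0=1
L[6]='$': occ=0, LF[6]=C('$')+0=0+0=0
L[7]='m': occ=1, LF[7]=C('m')+1=9+1=10
L[8]='m': occ=2, LF[8]=C('m')+2=9+2=11
L[9]='j': occ=2, LF[9]=C('j')+2=5+2=7
L[10]='i': occ=1, LF[10]=C('i')+1=2+1=3
L[11]='i': occ=2, LF[11]=C('i')+2=2+2=4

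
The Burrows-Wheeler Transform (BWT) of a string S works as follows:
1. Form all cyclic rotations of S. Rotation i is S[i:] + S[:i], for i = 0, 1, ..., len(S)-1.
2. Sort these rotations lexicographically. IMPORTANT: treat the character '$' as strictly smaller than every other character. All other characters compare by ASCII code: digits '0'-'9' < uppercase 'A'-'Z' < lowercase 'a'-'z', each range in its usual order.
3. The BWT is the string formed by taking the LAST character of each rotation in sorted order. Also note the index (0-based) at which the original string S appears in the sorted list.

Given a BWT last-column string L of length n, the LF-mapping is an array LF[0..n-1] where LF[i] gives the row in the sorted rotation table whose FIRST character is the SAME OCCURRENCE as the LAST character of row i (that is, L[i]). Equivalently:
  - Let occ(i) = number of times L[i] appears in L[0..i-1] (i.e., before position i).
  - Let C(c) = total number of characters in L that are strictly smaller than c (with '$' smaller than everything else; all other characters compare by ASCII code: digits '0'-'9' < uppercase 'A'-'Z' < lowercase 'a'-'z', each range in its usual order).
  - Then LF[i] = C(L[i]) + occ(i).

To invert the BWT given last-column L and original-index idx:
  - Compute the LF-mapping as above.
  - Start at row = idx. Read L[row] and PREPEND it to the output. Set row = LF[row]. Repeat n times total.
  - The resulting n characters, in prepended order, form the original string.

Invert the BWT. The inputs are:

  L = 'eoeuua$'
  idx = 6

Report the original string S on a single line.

LF mapping: 2 4 3 5 6 1 0
Walk LF starting at row 6, prepending L[row]:
  step 1: row=6, L[6]='$', prepend. Next row=LF[6]=0
  step 2: row=0, L[0]='e', prepend. Next row=LF[0]=2
  step 3: row=2, L[2]='e', prepend. Next row=LF[2]=3
  step 4: row=3, L[3]='u', prepend. Next row=LF[3]=5
  step 5: row=5, L[5]='a', prepend. Next row=LF[5]=1
  step 6: row=1, L[1]='o', prepend. Next row=LF[1]=4
  step 7: row=4, L[4]='u', prepend. Next row=LF[4]=6
Reversed output: uoauee$

Answer: uoauee$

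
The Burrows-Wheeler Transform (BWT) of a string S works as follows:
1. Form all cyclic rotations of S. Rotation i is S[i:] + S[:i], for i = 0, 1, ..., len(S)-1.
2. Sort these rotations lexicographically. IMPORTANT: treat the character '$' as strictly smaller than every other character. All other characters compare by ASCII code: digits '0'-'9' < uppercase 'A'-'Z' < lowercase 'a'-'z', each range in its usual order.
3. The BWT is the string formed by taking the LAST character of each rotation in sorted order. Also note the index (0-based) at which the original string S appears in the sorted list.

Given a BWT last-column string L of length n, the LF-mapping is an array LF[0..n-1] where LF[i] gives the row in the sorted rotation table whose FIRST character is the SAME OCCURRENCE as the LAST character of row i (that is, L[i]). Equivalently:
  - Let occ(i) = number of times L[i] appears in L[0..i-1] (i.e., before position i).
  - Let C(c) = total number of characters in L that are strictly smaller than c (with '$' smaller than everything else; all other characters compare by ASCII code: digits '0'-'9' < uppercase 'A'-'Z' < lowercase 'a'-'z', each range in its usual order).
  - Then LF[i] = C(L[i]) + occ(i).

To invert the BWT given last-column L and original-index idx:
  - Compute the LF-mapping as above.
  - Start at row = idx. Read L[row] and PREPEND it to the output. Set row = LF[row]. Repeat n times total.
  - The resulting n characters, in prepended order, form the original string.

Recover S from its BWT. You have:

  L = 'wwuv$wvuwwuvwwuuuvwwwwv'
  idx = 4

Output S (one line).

Answer: uwuwvuwvvwwwwwwuuvuvww$

Derivation:
LF mapping: 12 13 1 7 0 14 8 2 15 16 3 9 17 18 4 5 6 10 19 20 21 22 11
Walk LF starting at row 4, prepending L[row]:
  step 1: row=4, L[4]='$', prepend. Next row=LF[4]=0
  step 2: row=0, L[0]='w', prepend. Next row=LF[0]=12
  step 3: row=12, L[12]='w', prepend. Next row=LF[12]=17
  step 4: row=17, L[17]='v', prepend. Next row=LF[17]=10
  step 5: row=10, L[10]='u', prepend. Next row=LF[10]=3
  step 6: row=3, L[3]='v', prepend. Next row=LF[3]=7
  step 7: row=7, L[7]='u', prepend. Next row=LF[7]=2
  step 8: row=2, L[2]='u', prepend. Next row=LF[2]=1
  step 9: row=1, L[1]='w', prepend. Next row=LF[1]=13
  step 10: row=13, L[13]='w', prepend. Next row=LF[13]=18
  step 11: row=18, L[18]='w', prepend. Next row=LF[18]=19
  step 12: row=19, L[19]='w', prepend. Next row=LF[19]=20
  step 13: row=20, L[20]='w', prepend. Next row=LF[20]=21
  step 14: row=21, L[21]='w', prepend. Next row=LF[21]=22
  step 15: row=22, L[22]='v', prepend. Next row=LF[22]=11
  step 16: row=11, L[11]='v', prepend. Next row=LF[11]=9
  step 17: row=9, L[9]='w', prepend. Next row=LF[9]=16
  step 18: row=16, L[16]='u', prepend. Next row=LF[16]=6
  step 19: row=6, L[6]='v', prepend. Next row=LF[6]=8
  step 20: row=8, L[8]='w', prepend. Next row=LF[8]=15
  step 21: row=15, L[15]='u', prepend. Next row=LF[15]=5
  step 22: row=5, L[5]='w', prepend. Next row=LF[5]=14
  step 23: row=14, L[14]='u', prepend. Next row=LF[14]=4
Reversed output: uwuwvuwvvwwwwwwuuvuvww$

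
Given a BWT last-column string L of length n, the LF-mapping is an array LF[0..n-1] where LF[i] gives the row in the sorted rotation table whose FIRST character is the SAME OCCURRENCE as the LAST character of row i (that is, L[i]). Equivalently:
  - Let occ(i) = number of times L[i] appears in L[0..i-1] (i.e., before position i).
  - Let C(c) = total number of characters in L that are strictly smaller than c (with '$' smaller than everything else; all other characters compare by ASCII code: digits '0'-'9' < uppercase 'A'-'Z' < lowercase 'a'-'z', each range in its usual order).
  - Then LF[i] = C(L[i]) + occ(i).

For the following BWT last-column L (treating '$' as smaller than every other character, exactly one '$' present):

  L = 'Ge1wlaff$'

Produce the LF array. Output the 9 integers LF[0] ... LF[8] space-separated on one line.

Char counts: '$':1, '1':1, 'G':1, 'a':1, 'e':1, 'f':2, 'l':1, 'w':1
C (first-col start): C('$')=0, C('1')=1, C('G')=2, C('a')=3, C('e')=4, C('f')=5, C('l')=7, C('w')=8
L[0]='G': occ=0, LF[0]=C('G')+0=2+0=2
L[1]='e': occ=0, LF[1]=C('e')+0=4+0=4
L[2]='1': occ=0, LF[2]=C('1')+0=1+0=1
L[3]='w': occ=0, LF[3]=C('w')+0=8+0=8
L[4]='l': occ=0, LF[4]=C('l')+0=7+0=7
L[5]='a': occ=0, LF[5]=C('a')+0=3+0=3
L[6]='f': occ=0, LF[6]=C('f')+0=5+0=5
L[7]='f': occ=1, LF[7]=C('f')+1=5+1=6
L[8]='$': occ=0, LF[8]=C('$')+0=0+0=0

Answer: 2 4 1 8 7 3 5 6 0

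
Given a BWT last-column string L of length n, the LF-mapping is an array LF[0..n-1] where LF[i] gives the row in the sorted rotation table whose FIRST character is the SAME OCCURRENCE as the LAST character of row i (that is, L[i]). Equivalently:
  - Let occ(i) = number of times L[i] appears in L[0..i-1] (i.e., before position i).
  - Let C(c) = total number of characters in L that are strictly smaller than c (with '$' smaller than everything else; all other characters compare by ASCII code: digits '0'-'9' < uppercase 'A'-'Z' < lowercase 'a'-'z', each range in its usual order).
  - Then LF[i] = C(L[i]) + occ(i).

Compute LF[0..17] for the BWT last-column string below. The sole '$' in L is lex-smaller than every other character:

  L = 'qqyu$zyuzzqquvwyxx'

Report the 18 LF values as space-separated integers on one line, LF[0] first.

Char counts: '$':1, 'q':4, 'u':3, 'v':1, 'w':1, 'x':2, 'y':3, 'z':3
C (first-col start): C('$')=0, C('q')=1, C('u')=5, C('v')=8, C('w')=9, C('x')=10, C('y')=12, C('z')=15
L[0]='q': occ=0, LF[0]=C('q')+0=1+0=1
L[1]='q': occ=1, LF[1]=C('q')+1=1+1=2
L[2]='y': occ=0, LF[2]=C('y')+0=12+0=12
L[3]='u': occ=0, LF[3]=C('u')+0=5+0=5
L[4]='$': occ=0, LF[4]=C('$')+0=0+0=0
L[5]='z': occ=0, LF[5]=C('z')+0=15+0=15
L[6]='y': occ=1, LF[6]=C('y')+1=12+1=13
L[7]='u': occ=1, LF[7]=C('u')+1=5+1=6
L[8]='z': occ=1, LF[8]=C('z')+1=15+1=16
L[9]='z': occ=2, LF[9]=C('z')+2=15+2=17
L[10]='q': occ=2, LF[10]=C('q')+2=1+2=3
L[11]='q': occ=3, LF[11]=C('q')+3=1+3=4
L[12]='u': occ=2, LF[12]=C('u')+2=5+2=7
L[13]='v': occ=0, LF[13]=C('v')+0=8+0=8
L[14]='w': occ=0, LF[14]=C('w')+0=9+0=9
L[15]='y': occ=2, LF[15]=C('y')+2=12+2=14
L[16]='x': occ=0, LF[16]=C('x')+0=10+0=10
L[17]='x': occ=1, LF[17]=C('x')+1=10+1=11

Answer: 1 2 12 5 0 15 13 6 16 17 3 4 7 8 9 14 10 11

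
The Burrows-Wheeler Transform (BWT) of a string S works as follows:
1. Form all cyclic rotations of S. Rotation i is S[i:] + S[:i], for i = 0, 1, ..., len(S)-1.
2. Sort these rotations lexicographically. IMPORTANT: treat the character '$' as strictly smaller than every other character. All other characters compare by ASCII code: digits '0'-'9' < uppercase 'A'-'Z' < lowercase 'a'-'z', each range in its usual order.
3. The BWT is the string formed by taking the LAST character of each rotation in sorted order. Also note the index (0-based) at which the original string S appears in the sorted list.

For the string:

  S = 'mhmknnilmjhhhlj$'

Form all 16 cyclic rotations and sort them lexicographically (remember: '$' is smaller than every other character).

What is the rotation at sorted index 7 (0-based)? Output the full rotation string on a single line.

Answer: jhhhlj$mhmknnilm

Derivation:
All 16 rotations (rotation i = S[i:]+S[:i]):
  rot[0] = mhmknnilmjhhhlj$
  rot[1] = hmknnilmjhhhlj$m
  rot[2] = mknnilmjhhhlj$mh
  rot[3] = knnilmjhhhlj$mhm
  rot[4] = nnilmjhhhlj$mhmk
  rot[5] = nilmjhhhlj$mhmkn
  rot[6] = ilmjhhhlj$mhmknn
  rot[7] = lmjhhhlj$mhmknni
  rot[8] = mjhhhlj$mhmknnil
  rot[9] = jhhhlj$mhmknnilm
  rot[10] = hhhlj$mhmknnilmj
  rot[11] = hhlj$mhmknnilmjh
  rot[12] = hlj$mhmknnilmjhh
  rot[13] = lj$mhmknnilmjhhh
  rot[14] = j$mhmknnilmjhhhl
  rot[15] = $mhmknnilmjhhhlj
Sorted (with $ < everything):
  sorted[0] = $mhmknnilmjhhhlj
  sorted[1] = hhhlj$mhmknnilmj
  sorted[2] = hhlj$mhmknnilmjh
  sorted[3] = hlj$mhmknnilmjhh
  sorted[4] = hmknnilmjhhhlj$m
  sorted[5] = ilmjhhhlj$mhmknn
  sorted[6] = j$mhmknnilmjhhhl
  sorted[7] = jhhhlj$mhmknnilm
  sorted[8] = knnilmjhhhlj$mhm
  sorted[9] = lj$mhmknnilmjhhh
  sorted[10] = lmjhhhlj$mhmknni
  sorted[11] = mhmknnilmjhhhlj$
  sorted[12] = mjhhhlj$mhmknnil
  sorted[13] = mknnilmjhhhlj$mh
  sorted[14] = nilmjhhhlj$mhmkn
  sorted[15] = nnilmjhhhlj$mhmk
sorted[7] = jhhhlj$mhmknnilm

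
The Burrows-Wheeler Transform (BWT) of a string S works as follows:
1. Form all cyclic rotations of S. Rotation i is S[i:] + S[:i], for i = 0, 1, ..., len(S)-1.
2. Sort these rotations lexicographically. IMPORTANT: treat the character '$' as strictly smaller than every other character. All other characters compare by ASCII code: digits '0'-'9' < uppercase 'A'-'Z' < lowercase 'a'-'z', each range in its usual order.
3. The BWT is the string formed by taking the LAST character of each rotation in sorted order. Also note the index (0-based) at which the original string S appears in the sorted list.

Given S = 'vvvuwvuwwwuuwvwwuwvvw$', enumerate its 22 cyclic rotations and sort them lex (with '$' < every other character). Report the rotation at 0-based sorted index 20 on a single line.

Answer: wwuwvvw$vvvuwvuwwwuuwv

Derivation:
All 22 rotations (rotation i = S[i:]+S[:i]):
  rot[0] = vvvuwvuwwwuuwvwwuwvvw$
  rot[1] = vvuwvuwwwuuwvwwuwvvw$v
  rot[2] = vuwvuwwwuuwvwwuwvvw$vv
  rot[3] = uwvuwwwuuwvwwuwvvw$vvv
  rot[4] = wvuwwwuuwvwwuwvvw$vvvu
  rot[5] = vuwwwuuwvwwuwvvw$vvvuw
  rot[6] = uwwwuuwvwwuwvvw$vvvuwv
  rot[7] = wwwuuwvwwuwvvw$vvvuwvu
  rot[8] = wwuuwvwwuwvvw$vvvuwvuw
  rot[9] = wuuwvwwuwvvw$vvvuwvuww
  rot[10] = uuwvwwuwvvw$vvvuwvuwww
  rot[11] = uwvwwuwvvw$vvvuwvuwwwu
  rot[12] = wvwwuwvvw$vvvuwvuwwwuu
  rot[13] = vwwuwvvw$vvvuwvuwwwuuw
  rot[14] = wwuwvvw$vvvuwvuwwwuuwv
  rot[15] = wuwvvw$vvvuwvuwwwuuwvw
  rot[16] = uwvvw$vvvuwvuwwwuuwvww
  rot[17] = wvvw$vvvuwvuwwwuuwvwwu
  rot[18] = vvw$vvvuwvuwwwuuwvwwuw
  rot[19] = vw$vvvuwvuwwwuuwvwwuwv
  rot[20] = w$vvvuwvuwwwuuwvwwuwvv
  rot[21] = $vvvuwvuwwwuuwvwwuwvvw
Sorted (with $ < everything):
  sorted[0] = $vvvuwvuwwwuuwvwwuwvvw
  sorted[1] = uuwvwwuwvvw$vvvuwvuwww
  sorted[2] = uwvuwwwuuwvwwuwvvw$vvv
  sorted[3] = uwvvw$vvvuwvuwwwuuwvww
  sorted[4] = uwvwwuwvvw$vvvuwvuwwwu
  sorted[5] = uwwwuuwvwwuwvvw$vvvuwv
  sorted[6] = vuwvuwwwuuwvwwuwvvw$vv
  sorted[7] = vuwwwuuwvwwuwvvw$vvvuw
  sorted[8] = vvuwvuwwwuuwvwwuwvvw$v
  sorted[9] = vvvuwvuwwwuuwvwwuwvvw$
  sorted[10] = vvw$vvvuwvuwwwuuwvwwuw
  sorted[11] = vw$vvvuwvuwwwuuwvwwuwv
  sorted[12] = vwwuwvvw$vvvuwvuwwwuuw
  sorted[13] = w$vvvuwvuwwwuuwvwwuwvv
  sorted[14] = wuuwvwwuwvvw$vvvuwvuww
  sorted[15] = wuwvvw$vvvuwvuwwwuuwvw
  sorted[16] = wvuwwwuuwvwwuwvvw$vvvu
  sorted[17] = wvvw$vvvuwvuwwwuuwvwwu
  sorted[18] = wvwwuwvvw$vvvuwvuwwwuu
  sorted[19] = wwuuwvwwuwvvw$vvvuwvuw
  sorted[20] = wwuwvvw$vvvuwvuwwwuuwv
  sorted[21] = wwwuuwvwwuwvvw$vvvuwvu
sorted[20] = wwuwvvw$vvvuwvuwwwuuwv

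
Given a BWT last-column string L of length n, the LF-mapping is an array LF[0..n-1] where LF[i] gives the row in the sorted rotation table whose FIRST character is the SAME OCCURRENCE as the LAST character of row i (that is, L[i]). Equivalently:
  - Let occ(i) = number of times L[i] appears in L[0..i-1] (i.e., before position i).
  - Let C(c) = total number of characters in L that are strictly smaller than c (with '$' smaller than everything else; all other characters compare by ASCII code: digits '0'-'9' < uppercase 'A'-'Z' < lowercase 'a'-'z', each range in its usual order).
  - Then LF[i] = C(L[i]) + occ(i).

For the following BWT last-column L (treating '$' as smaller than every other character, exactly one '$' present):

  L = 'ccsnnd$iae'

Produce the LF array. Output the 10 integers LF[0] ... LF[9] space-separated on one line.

Char counts: '$':1, 'a':1, 'c':2, 'd':1, 'e':1, 'i':1, 'n':2, 's':1
C (first-col start): C('$')=0, C('a')=1, C('c')=2, C('d')=4, C('e')=5, C('i')=6, C('n')=7, C('s')=9
L[0]='c': occ=0, LF[0]=C('c')+0=2+0=2
L[1]='c': occ=1, LF[1]=C('c')+1=2+1=3
L[2]='s': occ=0, LF[2]=C('s')+0=9+0=9
L[3]='n': occ=0, LF[3]=C('n')+0=7+0=7
L[4]='n': occ=1, LF[4]=C('n')+1=7+1=8
L[5]='d': occ=0, LF[5]=C('d')+0=4+0=4
L[6]='$': occ=0, LF[6]=C('$')+0=0+0=0
L[7]='i': occ=0, LF[7]=C('i')+0=6+0=6
L[8]='a': occ=0, LF[8]=C('a')+0=1+0=1
L[9]='e': occ=0, LF[9]=C('e')+0=5+0=5

Answer: 2 3 9 7 8 4 0 6 1 5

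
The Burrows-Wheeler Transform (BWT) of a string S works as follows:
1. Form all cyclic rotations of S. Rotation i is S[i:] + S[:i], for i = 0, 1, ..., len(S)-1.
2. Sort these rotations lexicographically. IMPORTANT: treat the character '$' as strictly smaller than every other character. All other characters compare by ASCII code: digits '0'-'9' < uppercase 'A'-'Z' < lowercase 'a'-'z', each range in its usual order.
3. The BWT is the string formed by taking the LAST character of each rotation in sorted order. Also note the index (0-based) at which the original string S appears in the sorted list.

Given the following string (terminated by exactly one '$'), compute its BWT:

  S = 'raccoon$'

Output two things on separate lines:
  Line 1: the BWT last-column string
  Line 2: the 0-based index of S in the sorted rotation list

Answer: nracooc$
7

Derivation:
All 8 rotations (rotation i = S[i:]+S[:i]):
  rot[0] = raccoon$
  rot[1] = accoon$r
  rot[2] = ccoon$ra
  rot[3] = coon$rac
  rot[4] = oon$racc
  rot[5] = on$racco
  rot[6] = n$raccoo
  rot[7] = $raccoon
Sorted (with $ < everything):
  sorted[0] = $raccoon  (last char: 'n')
  sorted[1] = accoon$r  (last char: 'r')
  sorted[2] = ccoon$ra  (last char: 'a')
  sorted[3] = coon$rac  (last char: 'c')
  sorted[4] = n$raccoo  (last char: 'o')
  sorted[5] = on$racco  (last char: 'o')
  sorted[6] = oon$racc  (last char: 'c')
  sorted[7] = raccoon$  (last char: '$')
Last column: nracooc$
Original string S is at sorted index 7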